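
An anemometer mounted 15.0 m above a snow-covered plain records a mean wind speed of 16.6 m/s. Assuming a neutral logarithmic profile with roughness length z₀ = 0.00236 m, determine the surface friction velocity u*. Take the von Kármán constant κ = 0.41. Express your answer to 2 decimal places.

Log law: V(z) = (u*/κ) · ln(z/z₀) ⇒ u* = κ · V / ln(z/z₀)
u* = 0.41 × 16.6 / ln(15.0/0.00236) = 0.41 × 16.6 / 8.7571
   = 6.8060 / 8.7571 = 0.7772 m/s

u* ≈ 0.78 m/s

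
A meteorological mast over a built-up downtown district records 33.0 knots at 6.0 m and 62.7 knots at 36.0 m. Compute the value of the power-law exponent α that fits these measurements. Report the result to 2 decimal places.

α ≈ 0.36

Power law: V₂/V₁ = (z₂/z₁)^α ⇒ α = ln(V₂/V₁) / ln(z₂/z₁)
α = ln(62.7/33.0) / ln(36.0/6.0) = ln(1.9000) / ln(6.0000)
  = 0.64185 / 1.79176 = 0.35823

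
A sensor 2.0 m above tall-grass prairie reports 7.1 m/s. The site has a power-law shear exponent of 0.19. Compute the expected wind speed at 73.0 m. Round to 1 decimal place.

14.1 m/s

Power-law profile: V₂ = V₁ · (z₂/z₁)^α
V₂ = 7.1 × (73.0/2.0)^0.19 = 7.1 × (36.5000)^0.19
    = 7.1 × 1.9808 = 14.0635 m/s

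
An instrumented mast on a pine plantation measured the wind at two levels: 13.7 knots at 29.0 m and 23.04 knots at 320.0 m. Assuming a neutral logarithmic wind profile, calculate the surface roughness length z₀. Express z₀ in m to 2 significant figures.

z₀ ≈ 0.86 m

Log law: V(z) ∝ ln(z/z₀). With r = V₁/V₂ = 13.7/23.04 = 0.59462,
r · ln(z₂/z₀) = ln(z₁/z₀) ⇒ ln z₀ = (ln z₁ − r·ln z₂)/(1 − r)
ln z₀ = (3.36730 − 0.59462×5.76832) / 0.40538 = -0.1546
z₀ = exp(-0.1546) = 0.8568 m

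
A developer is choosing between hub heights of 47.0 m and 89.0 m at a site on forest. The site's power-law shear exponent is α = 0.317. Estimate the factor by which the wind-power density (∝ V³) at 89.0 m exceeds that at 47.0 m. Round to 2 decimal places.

Speed ratio: V_B/V_A = (z_B/z_A)^α = (89.0/47.0)^0.317 = (1.8936)^0.317 = 1.22434
Power-density ratio: P_B/P_A = (V_B/V_A)³ = (1.22434)³ = 1.83529

1.84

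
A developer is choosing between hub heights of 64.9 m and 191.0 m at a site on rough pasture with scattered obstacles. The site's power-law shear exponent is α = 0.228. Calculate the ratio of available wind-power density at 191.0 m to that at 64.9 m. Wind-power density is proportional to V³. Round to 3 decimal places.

Speed ratio: V_B/V_A = (z_B/z_A)^α = (191.0/64.9)^0.228 = (2.9430)^0.228 = 1.27904
Power-density ratio: P_B/P_A = (V_B/V_A)³ = (1.27904)³ = 2.09243

2.092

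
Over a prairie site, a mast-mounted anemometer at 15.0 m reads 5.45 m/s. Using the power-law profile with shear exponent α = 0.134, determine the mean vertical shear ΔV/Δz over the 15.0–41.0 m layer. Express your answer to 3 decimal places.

0.030 m/s/m

Power law: V₂ = V₁ · (z₂/z₁)^α = 5.45 × (2.7333)^0.134 = 6.2361 m/s
ΔV/Δz = (6.2361 − 5.45)/(41.0 − 15.0) = 0.7861/26.0000 = 0.03023 m/s/m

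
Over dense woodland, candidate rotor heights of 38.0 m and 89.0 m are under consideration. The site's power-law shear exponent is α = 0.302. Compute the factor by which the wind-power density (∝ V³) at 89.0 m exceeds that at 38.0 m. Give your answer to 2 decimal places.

Speed ratio: V_B/V_A = (z_B/z_A)^α = (89.0/38.0)^0.302 = (2.3421)^0.302 = 1.29307
Power-density ratio: P_B/P_A = (V_B/V_A)³ = (1.29307)³ = 2.16204

2.16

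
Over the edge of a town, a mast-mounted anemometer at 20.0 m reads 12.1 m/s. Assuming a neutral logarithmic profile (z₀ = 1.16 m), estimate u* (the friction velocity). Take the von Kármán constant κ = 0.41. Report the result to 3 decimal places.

u* ≈ 1.742 m/s

Log law: V(z) = (u*/κ) · ln(z/z₀) ⇒ u* = κ · V / ln(z/z₀)
u* = 0.41 × 12.1 / ln(20.0/1.16) = 0.41 × 12.1 / 2.8473
   = 4.9610 / 2.8473 = 1.7423 m/s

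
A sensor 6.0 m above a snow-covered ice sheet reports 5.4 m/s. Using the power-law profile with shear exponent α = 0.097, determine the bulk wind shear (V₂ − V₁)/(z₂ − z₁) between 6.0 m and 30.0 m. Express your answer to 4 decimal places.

Power law: V₂ = V₁ · (z₂/z₁)^α = 5.4 × (5.0000)^0.097 = 6.3124 m/s
ΔV/Δz = (6.3124 − 5.4)/(30.0 − 6.0) = 0.9124/24.0000 = 0.03802 m/s/m

0.0380 m/s/m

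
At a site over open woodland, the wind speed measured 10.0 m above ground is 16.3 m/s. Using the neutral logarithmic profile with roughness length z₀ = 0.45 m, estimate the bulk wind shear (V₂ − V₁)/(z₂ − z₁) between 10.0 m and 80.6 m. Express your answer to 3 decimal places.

Log law: V₂ = V₁ · ln(z₂/z₀)/ln(z₁/z₀) = 16.3 × 5.1880/3.1011 = 27.2693 m/s
ΔV/Δz = (27.2693 − 16.3)/(80.6 − 10.0) = 10.9693/70.6000 = 0.15537 m/s/m

0.155 m/s/m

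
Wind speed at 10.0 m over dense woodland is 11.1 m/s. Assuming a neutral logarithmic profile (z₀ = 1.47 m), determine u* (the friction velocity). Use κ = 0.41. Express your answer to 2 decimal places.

Log law: V(z) = (u*/κ) · ln(z/z₀) ⇒ u* = κ · V / ln(z/z₀)
u* = 0.41 × 11.1 / ln(10.0/1.47) = 0.41 × 11.1 / 1.9173
   = 4.5510 / 1.9173 = 2.3736 m/s

u* ≈ 2.37 m/s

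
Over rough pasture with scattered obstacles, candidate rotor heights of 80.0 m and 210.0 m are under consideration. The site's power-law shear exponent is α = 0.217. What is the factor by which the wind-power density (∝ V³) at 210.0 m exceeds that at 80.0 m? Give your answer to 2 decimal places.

1.87

Speed ratio: V_B/V_A = (z_B/z_A)^α = (210.0/80.0)^0.217 = (2.6250)^0.217 = 1.23297
Power-density ratio: P_B/P_A = (V_B/V_A)³ = (1.23297)³ = 1.87436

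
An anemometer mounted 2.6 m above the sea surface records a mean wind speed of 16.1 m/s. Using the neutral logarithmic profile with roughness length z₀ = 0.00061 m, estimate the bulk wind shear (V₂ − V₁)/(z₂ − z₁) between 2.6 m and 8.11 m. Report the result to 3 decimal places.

0.398 m/s/m

Log law: V₂ = V₁ · ln(z₂/z₀)/ln(z₁/z₀) = 16.1 × 9.4951/8.3576 = 18.2914 m/s
ΔV/Δz = (18.2914 − 16.1)/(8.11 − 2.6) = 2.1914/5.5100 = 0.39772 m/s/m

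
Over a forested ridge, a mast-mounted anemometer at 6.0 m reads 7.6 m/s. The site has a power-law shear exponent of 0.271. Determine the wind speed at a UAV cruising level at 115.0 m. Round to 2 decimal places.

Power-law profile: V₂ = V₁ · (z₂/z₁)^α
V₂ = 7.6 × (115.0/6.0)^0.271 = 7.6 × (19.1667)^0.271
    = 7.6 × 2.2262 = 16.9194 m/s

16.92 m/s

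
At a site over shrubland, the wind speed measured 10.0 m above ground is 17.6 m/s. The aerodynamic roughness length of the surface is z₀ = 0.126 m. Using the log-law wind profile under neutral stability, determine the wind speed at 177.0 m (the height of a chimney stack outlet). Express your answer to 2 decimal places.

29.16 m/s

Log law: V(z) ∝ ln(z/z₀), so V₂/V₁ = ln(z₂/z₀) / ln(z₁/z₀).
ln(177.0/0.126) = 7.2476, ln(10.0/0.126) = 4.3741
V₂ = 17.6 × 7.2476/4.3741 = 17.6 × 1.6570 = 29.1624 m/s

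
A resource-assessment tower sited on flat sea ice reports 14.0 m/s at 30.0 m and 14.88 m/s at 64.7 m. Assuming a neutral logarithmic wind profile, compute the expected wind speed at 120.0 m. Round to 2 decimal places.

15.59 m/s

Log law: V ∝ ln(z/z₀). From the pair, with r = V₁/V₂ = 0.94086,
ln z₀ = (ln z₁ − r·ln z₂)/(1 − r) = (3.4012 − 0.94086×4.1698)/0.05914 = -8.8260 → z₀ = 0.0001469 m
V₃ = V₁ · ln(z₃/z₀)/ln(z₁/z₀) = 14.0 × 13.6134/12.2272 = 15.5873 m/s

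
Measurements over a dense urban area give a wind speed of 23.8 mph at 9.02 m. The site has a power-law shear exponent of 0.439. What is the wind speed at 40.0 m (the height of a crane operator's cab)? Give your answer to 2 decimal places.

Power-law profile: V₂ = V₁ · (z₂/z₁)^α
V₂ = 23.8 × (40.0/9.02)^0.439 = 23.8 × (4.4346)^0.439
    = 23.8 × 1.9230 = 45.7663 mph

45.77 mph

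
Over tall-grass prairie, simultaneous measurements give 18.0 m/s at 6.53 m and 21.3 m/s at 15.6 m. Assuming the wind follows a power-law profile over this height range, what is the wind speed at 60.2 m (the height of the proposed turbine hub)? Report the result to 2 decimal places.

First find α: α = ln(V₂/V₁)/ln(z₂/z₁) = ln(21.3/18.0)/ln(15.6/6.53) = 0.16834/0.87086 = 0.1933
Extrapolate from 15.6 m to 60.2 m: V₃ = 21.3 × (60.2/15.6)^0.1933 = 21.3 × 1.2983 = 27.6530 m/s

27.65 m/s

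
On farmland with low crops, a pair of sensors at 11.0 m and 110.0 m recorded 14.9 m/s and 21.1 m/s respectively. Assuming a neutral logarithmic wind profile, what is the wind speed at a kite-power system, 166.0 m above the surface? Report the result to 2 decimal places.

Log law: V ∝ ln(z/z₀). From the pair, with r = V₁/V₂ = 0.70616,
ln z₀ = (ln z₁ − r·ln z₂)/(1 − r) = (2.3979 − 0.70616×4.7005)/0.29384 = -3.1357 → z₀ = 0.04347 m
V₃ = V₁ · ln(z₃/z₀)/ln(z₁/z₀) = 14.9 × 8.2477/5.5336 = 22.2080 m/s

22.21 m/s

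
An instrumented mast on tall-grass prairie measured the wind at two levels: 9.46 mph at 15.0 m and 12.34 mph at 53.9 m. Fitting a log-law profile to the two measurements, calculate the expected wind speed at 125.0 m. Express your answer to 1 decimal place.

14.2 mph

Log law: V ∝ ln(z/z₀). From the pair, with r = V₁/V₂ = 0.76661,
ln z₀ = (ln z₁ − r·ln z₂)/(1 − r) = (2.7081 − 0.76661×3.9871)/0.23339 = -1.4934 → z₀ = 0.2246 m
V₃ = V₁ · ln(z₃/z₀)/ln(z₁/z₀) = 9.46 × 6.3217/4.2014 = 14.2340 mph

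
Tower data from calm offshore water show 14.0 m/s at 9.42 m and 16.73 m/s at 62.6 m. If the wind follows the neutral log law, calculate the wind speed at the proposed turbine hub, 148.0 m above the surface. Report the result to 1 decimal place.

18.0 m/s

Log law: V ∝ ln(z/z₀). From the pair, with r = V₁/V₂ = 0.83682,
ln z₀ = (ln z₁ − r·ln z₂)/(1 − r) = (2.2428 − 0.83682×4.1368)/0.16318 = -7.4696 → z₀ = 0.0005701 m
V₃ = V₁ · ln(z₃/z₀)/ln(z₁/z₀) = 14.0 × 12.4668/9.7125 = 17.9703 m/s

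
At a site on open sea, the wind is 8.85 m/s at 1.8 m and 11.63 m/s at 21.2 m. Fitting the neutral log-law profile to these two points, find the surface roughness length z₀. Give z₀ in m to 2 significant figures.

Log law: V(z) ∝ ln(z/z₀). With r = V₁/V₂ = 8.85/11.63 = 0.76096,
r · ln(z₂/z₀) = ln(z₁/z₀) ⇒ ln z₀ = (ln z₁ − r·ln z₂)/(1 − r)
ln z₀ = (0.58779 − 0.76096×3.05400) / 0.23904 = -7.2633
z₀ = exp(-7.2633) = 0.0007008 m

z₀ ≈ 0.00070 m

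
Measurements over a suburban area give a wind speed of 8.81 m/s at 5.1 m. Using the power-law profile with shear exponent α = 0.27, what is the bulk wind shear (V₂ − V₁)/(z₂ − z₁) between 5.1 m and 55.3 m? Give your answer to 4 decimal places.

0.1585 m/s/m

Power law: V₂ = V₁ · (z₂/z₁)^α = 8.81 × (10.8431)^0.27 = 16.7675 m/s
ΔV/Δz = (16.7675 − 8.81)/(55.3 − 5.1) = 7.9575/50.2000 = 0.15852 m/s/m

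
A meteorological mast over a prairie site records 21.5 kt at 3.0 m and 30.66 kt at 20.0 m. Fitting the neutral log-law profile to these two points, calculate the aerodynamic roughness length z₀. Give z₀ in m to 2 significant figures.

Log law: V(z) ∝ ln(z/z₀). With r = V₁/V₂ = 21.5/30.66 = 0.70124,
r · ln(z₂/z₀) = ln(z₁/z₀) ⇒ ln z₀ = (ln z₁ − r·ln z₂)/(1 − r)
ln z₀ = (1.09861 − 0.70124×2.99573) / 0.29876 = -3.3542
z₀ = exp(-3.3542) = 0.03494 m

z₀ ≈ 0.035 m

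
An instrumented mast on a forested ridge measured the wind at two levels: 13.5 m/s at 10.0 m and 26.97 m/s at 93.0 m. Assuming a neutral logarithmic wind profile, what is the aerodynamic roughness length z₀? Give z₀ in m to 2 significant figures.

Log law: V(z) ∝ ln(z/z₀). With r = V₁/V₂ = 13.5/26.97 = 0.50056,
r · ln(z₂/z₀) = ln(z₁/z₀) ⇒ ln z₀ = (ln z₁ − r·ln z₂)/(1 − r)
ln z₀ = (2.30259 − 0.50056×4.53260) / 0.49944 = 0.0676
z₀ = exp(0.0676) = 1.070 m

z₀ ≈ 1.1 m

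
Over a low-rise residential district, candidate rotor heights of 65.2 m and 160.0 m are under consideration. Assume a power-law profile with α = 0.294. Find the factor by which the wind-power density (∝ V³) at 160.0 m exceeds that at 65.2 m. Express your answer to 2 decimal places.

2.21

Speed ratio: V_B/V_A = (z_B/z_A)^α = (160.0/65.2)^0.294 = (2.4540)^0.294 = 1.30203
Power-density ratio: P_B/P_A = (V_B/V_A)³ = (1.30203)³ = 2.20733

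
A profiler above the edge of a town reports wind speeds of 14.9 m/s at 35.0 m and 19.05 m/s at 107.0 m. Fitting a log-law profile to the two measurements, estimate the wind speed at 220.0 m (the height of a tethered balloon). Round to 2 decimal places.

Log law: V ∝ ln(z/z₀). From the pair, with r = V₁/V₂ = 0.78215,
ln z₀ = (ln z₁ − r·ln z₂)/(1 − r) = (3.5553 − 0.78215×4.6728)/0.21785 = -0.4568 → z₀ = 0.6333 m
V₃ = V₁ · ln(z₃/z₀)/ln(z₁/z₀) = 14.9 × 5.8504/4.0122 = 21.7268 m/s

21.73 m/s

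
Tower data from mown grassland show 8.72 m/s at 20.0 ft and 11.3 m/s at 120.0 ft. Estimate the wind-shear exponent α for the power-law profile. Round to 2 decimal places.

Power law: V₂/V₁ = (z₂/z₁)^α ⇒ α = ln(V₂/V₁) / ln(z₂/z₁)
α = ln(11.3/8.72) / ln(120.0/20.0) = ln(1.2959) / ln(6.0000)
  = 0.25918 / 1.79176 = 0.14465

α ≈ 0.14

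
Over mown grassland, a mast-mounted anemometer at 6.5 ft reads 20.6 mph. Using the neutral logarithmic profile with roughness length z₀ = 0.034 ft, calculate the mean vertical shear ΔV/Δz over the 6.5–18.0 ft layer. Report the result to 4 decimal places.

0.3473 mph/ft

Log law: V₂ = V₁ · ln(z₂/z₀)/ln(z₁/z₀) = 20.6 × 6.2718/5.2532 = 24.5942 mph
ΔV/Δz = (24.5942 − 20.6)/(18.0 − 6.5) = 3.9942/11.5000 = 0.34733 mph/ft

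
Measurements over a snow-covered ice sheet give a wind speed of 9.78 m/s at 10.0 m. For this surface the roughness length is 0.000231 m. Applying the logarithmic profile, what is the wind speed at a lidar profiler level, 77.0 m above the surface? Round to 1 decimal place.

Log law: V(z) ∝ ln(z/z₀), so V₂/V₁ = ln(z₂/z₀) / ln(z₁/z₀).
ln(77.0/0.000231) = 12.7169, ln(10.0/0.000231) = 10.6757
V₂ = 9.78 × 12.7169/10.6757 = 9.78 × 1.1912 = 11.6500 m/s

11.6 m/s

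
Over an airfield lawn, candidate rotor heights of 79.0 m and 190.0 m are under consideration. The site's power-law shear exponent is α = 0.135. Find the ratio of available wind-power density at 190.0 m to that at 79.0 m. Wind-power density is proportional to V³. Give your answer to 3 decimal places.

Speed ratio: V_B/V_A = (z_B/z_A)^α = (190.0/79.0)^0.135 = (2.4051)^0.135 = 1.12578
Power-density ratio: P_B/P_A = (V_B/V_A)³ = (1.12578)³ = 1.42678

1.427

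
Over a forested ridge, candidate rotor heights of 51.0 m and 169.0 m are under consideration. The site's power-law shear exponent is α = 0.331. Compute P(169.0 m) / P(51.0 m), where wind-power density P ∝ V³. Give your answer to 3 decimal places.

Speed ratio: V_B/V_A = (z_B/z_A)^α = (169.0/51.0)^0.331 = (3.3137)^0.331 = 1.48670
Power-density ratio: P_B/P_A = (V_B/V_A)³ = (1.48670)³ = 3.28605

3.286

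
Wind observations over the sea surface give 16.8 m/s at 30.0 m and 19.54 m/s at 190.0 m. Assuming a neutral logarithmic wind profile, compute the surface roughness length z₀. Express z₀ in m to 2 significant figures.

Log law: V(z) ∝ ln(z/z₀). With r = V₁/V₂ = 16.8/19.54 = 0.85977,
r · ln(z₂/z₀) = ln(z₁/z₀) ⇒ ln z₀ = (ln z₁ − r·ln z₂)/(1 − r)
ln z₀ = (3.40120 − 0.85977×5.24702) / 0.14023 = -7.9163
z₀ = exp(-7.9163) = 0.0003648 m

z₀ ≈ 0.00036 m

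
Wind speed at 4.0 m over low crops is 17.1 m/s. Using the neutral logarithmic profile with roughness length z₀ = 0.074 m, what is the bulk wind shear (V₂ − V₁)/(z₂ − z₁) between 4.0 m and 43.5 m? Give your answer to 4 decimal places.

Log law: V₂ = V₁ · ln(z₂/z₀)/ln(z₁/z₀) = 17.1 × 6.3765/3.9900 = 27.3278 m/s
ΔV/Δz = (27.3278 − 17.1)/(43.5 − 4.0) = 10.2278/39.5000 = 0.25893 m/s/m

0.2589 m/s/m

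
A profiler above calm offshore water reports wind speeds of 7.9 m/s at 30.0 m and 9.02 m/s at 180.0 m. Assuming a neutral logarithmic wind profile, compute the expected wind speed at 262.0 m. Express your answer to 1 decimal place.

Log law: V ∝ ln(z/z₀). From the pair, with r = V₁/V₂ = 0.87583,
ln z₀ = (ln z₁ − r·ln z₂)/(1 − r) = (3.4012 − 0.87583×5.1930)/0.12417 = -9.2371 → z₀ = 0.00009736 m
V₃ = V₁ · ln(z₃/z₀)/ln(z₁/z₀) = 7.9 × 14.8055/12.6383 = 9.2546 m/s

9.3 m/s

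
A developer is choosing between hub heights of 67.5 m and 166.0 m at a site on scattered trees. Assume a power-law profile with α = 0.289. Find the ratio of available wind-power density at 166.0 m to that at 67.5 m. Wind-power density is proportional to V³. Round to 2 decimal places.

Speed ratio: V_B/V_A = (z_B/z_A)^α = (166.0/67.5)^0.289 = (2.4593)^0.289 = 1.29701
Power-density ratio: P_B/P_A = (V_B/V_A)³ = (1.29701)³ = 2.18186

2.18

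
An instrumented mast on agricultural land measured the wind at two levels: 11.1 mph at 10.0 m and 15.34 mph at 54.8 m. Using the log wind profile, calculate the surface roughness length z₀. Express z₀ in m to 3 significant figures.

z₀ ≈ 0.116 m

Log law: V(z) ∝ ln(z/z₀). With r = V₁/V₂ = 11.1/15.34 = 0.72360,
r · ln(z₂/z₀) = ln(z₁/z₀) ⇒ ln z₀ = (ln z₁ − r·ln z₂)/(1 − r)
ln z₀ = (2.30259 − 0.72360×4.00369) / 0.27640 = -2.1508
z₀ = exp(-2.1508) = 0.1164 m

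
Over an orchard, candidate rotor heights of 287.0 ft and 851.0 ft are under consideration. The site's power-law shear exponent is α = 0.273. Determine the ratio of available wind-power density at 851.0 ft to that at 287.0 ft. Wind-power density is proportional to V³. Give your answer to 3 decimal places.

2.436

Speed ratio: V_B/V_A = (z_B/z_A)^α = (851.0/287.0)^0.273 = (2.9652)^0.273 = 1.34545
Power-density ratio: P_B/P_A = (V_B/V_A)³ = (1.34545)³ = 2.43561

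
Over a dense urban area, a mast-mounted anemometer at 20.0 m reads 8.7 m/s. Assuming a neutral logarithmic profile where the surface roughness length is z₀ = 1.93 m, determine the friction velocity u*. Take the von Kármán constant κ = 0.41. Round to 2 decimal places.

u* ≈ 1.53 m/s

Log law: V(z) = (u*/κ) · ln(z/z₀) ⇒ u* = κ · V / ln(z/z₀)
u* = 0.41 × 8.7 / ln(20.0/1.93) = 0.41 × 8.7 / 2.3382
   = 3.5670 / 2.3382 = 1.5255 m/s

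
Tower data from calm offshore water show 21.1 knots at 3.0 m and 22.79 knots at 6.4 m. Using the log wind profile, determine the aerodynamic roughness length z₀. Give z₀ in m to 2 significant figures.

z₀ ≈ 0.00023 m

Log law: V(z) ∝ ln(z/z₀). With r = V₁/V₂ = 21.1/22.79 = 0.92584,
r · ln(z₂/z₀) = ln(z₁/z₀) ⇒ ln z₀ = (ln z₁ − r·ln z₂)/(1 − r)
ln z₀ = (1.09861 − 0.92584×1.85630) / 0.07416 = -8.3613
z₀ = exp(-8.3613) = 0.0002338 m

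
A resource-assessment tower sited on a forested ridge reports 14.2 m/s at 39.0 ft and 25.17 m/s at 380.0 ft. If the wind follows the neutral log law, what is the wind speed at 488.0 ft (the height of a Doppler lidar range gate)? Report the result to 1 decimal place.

Log law: V ∝ ln(z/z₀). From the pair, with r = V₁/V₂ = 0.56416,
ln z₀ = (ln z₁ − r·ln z₂)/(1 − r) = (3.6636 − 0.56416×5.9402)/0.43584 = 0.7166 → z₀ = 2.048 ft
V₃ = V₁ · ln(z₃/z₀)/ln(z₁/z₀) = 14.2 × 5.4737/2.9469 = 26.3753 m/s

26.4 m/s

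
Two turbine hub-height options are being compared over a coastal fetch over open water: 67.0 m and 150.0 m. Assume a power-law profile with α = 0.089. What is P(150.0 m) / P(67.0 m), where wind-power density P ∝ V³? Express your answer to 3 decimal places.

Speed ratio: V_B/V_A = (z_B/z_A)^α = (150.0/67.0)^0.089 = (2.2388)^0.089 = 1.07436
Power-density ratio: P_B/P_A = (V_B/V_A)³ = (1.07436)³ = 1.24009

1.240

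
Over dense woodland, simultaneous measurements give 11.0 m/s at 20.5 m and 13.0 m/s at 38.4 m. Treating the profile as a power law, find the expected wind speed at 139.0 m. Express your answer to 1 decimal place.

First find α: α = ln(V₂/V₁)/ln(z₂/z₁) = ln(13.0/11.0)/ln(38.4/20.5) = 0.16705/0.62763 = 0.2662
Extrapolate from 38.4 m to 139.0 m: V₃ = 13.0 × (139.0/38.4)^0.2662 = 13.0 × 1.4083 = 18.3082 m/s

18.3 m/s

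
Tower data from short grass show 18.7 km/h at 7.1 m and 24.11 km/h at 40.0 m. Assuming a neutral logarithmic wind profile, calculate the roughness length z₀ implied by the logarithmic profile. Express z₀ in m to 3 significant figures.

Log law: V(z) ∝ ln(z/z₀). With r = V₁/V₂ = 18.7/24.11 = 0.77561,
r · ln(z₂/z₀) = ln(z₁/z₀) ⇒ ln z₀ = (ln z₁ − r·ln z₂)/(1 − r)
ln z₀ = (1.96009 − 0.77561×3.68888) / 0.22439 = -4.0156
z₀ = exp(-4.0156) = 0.01803 m

z₀ ≈ 0.0180 m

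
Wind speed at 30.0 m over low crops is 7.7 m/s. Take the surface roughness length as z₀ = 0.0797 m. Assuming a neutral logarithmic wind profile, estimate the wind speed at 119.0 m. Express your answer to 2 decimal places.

9.49 m/s

Log law: V(z) ∝ ln(z/z₀), so V₂/V₁ = ln(z₂/z₀) / ln(z₁/z₀).
ln(119.0/0.0797) = 7.3086, ln(30.0/0.0797) = 5.9307
V₂ = 7.7 × 7.3086/5.9307 = 7.7 × 1.2323 = 9.4890 m/s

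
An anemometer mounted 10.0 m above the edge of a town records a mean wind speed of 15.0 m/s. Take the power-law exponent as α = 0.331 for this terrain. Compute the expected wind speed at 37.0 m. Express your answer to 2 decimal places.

23.13 m/s

Power-law profile: V₂ = V₁ · (z₂/z₁)^α
V₂ = 15.0 × (37.0/10.0)^0.331 = 15.0 × (3.7000)^0.331
    = 15.0 × 1.5420 = 23.1295 m/s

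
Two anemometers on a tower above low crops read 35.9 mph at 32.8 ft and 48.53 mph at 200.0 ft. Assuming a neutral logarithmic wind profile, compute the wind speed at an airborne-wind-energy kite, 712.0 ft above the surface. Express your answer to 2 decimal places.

Log law: V ∝ ln(z/z₀). From the pair, with r = V₁/V₂ = 0.73975,
ln z₀ = (ln z₁ − r·ln z₂)/(1 − r) = (3.4904 − 0.73975×5.2983)/0.26025 = -1.6484 → z₀ = 0.1924 ft
V₃ = V₁ · ln(z₃/z₀)/ln(z₁/z₀) = 35.9 × 8.2165/5.1388 = 57.4006 mph

57.40 mph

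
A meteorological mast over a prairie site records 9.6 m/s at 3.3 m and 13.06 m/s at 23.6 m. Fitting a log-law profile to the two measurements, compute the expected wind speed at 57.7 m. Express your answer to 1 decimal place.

14.6 m/s

Log law: V ∝ ln(z/z₀). From the pair, with r = V₁/V₂ = 0.73507,
ln z₀ = (ln z₁ − r·ln z₂)/(1 − r) = (1.1939 − 0.73507×3.1612)/0.26493 = -4.2645 → z₀ = 0.01406 m
V₃ = V₁ · ln(z₃/z₀)/ln(z₁/z₀) = 9.6 × 8.3198/5.4585 = 14.6323 m/s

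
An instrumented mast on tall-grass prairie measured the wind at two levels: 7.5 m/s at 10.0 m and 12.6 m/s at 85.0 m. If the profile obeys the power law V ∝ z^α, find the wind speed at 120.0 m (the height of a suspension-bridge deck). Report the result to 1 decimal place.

First find α: α = ln(V₂/V₁)/ln(z₂/z₁) = ln(12.6/7.5)/ln(85.0/10.0) = 0.51879/2.14007 = 0.2424
Extrapolate from 85.0 m to 120.0 m: V₃ = 12.6 × (120.0/85.0)^0.2424 = 12.6 × 1.0872 = 13.6986 m/s

13.7 m/s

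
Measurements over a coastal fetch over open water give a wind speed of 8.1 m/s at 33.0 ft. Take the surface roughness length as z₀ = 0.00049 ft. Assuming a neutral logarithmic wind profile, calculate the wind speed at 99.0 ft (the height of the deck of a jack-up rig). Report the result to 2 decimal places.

Log law: V(z) ∝ ln(z/z₀), so V₂/V₁ = ln(z₂/z₀) / ln(z₁/z₀).
ln(99.0/0.00049) = 12.2162, ln(33.0/0.00049) = 11.1176
V₂ = 8.1 × 12.2162/11.1176 = 8.1 × 1.0988 = 8.9004 m/s

8.90 m/s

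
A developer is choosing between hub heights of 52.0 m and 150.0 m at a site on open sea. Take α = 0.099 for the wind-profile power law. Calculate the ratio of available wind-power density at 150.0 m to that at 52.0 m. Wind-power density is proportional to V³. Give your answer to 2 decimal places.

1.37

Speed ratio: V_B/V_A = (z_B/z_A)^α = (150.0/52.0)^0.099 = (2.8846)^0.099 = 1.11058
Power-density ratio: P_B/P_A = (V_B/V_A)³ = (1.11058)³ = 1.36977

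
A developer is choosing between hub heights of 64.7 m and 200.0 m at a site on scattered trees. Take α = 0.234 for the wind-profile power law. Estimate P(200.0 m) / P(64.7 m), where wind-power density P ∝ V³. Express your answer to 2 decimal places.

Speed ratio: V_B/V_A = (z_B/z_A)^α = (200.0/64.7)^0.234 = (3.0912)^0.234 = 1.30224
Power-density ratio: P_B/P_A = (V_B/V_A)³ = (1.30224)³ = 2.20835

2.21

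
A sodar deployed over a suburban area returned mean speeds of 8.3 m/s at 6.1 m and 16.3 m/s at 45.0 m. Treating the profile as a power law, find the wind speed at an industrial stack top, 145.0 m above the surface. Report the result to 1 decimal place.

24.2 m/s

First find α: α = ln(V₂/V₁)/ln(z₂/z₁) = ln(16.3/8.3)/ln(45.0/6.1) = 0.67491/1.99837 = 0.3377
Extrapolate from 45.0 m to 145.0 m: V₃ = 16.3 × (145.0/45.0)^0.3377 = 16.3 × 1.4846 = 24.1995 m/s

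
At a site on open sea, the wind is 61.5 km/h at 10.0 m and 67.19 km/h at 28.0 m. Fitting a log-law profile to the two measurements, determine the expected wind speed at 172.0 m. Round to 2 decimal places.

77.22 km/h

Log law: V ∝ ln(z/z₀). From the pair, with r = V₁/V₂ = 0.91531,
ln z₀ = (ln z₁ − r·ln z₂)/(1 − r) = (2.3026 − 0.91531×3.3322)/0.08469 = -8.8260 → z₀ = 0.0001469 m
V₃ = V₁ · ln(z₃/z₀)/ln(z₁/z₀) = 61.5 × 13.9735/11.1286 = 77.2219 km/h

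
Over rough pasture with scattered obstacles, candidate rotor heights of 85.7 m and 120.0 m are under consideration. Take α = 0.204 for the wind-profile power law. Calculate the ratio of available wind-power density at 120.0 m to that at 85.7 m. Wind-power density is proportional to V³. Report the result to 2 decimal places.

Speed ratio: V_B/V_A = (z_B/z_A)^α = (120.0/85.7)^0.204 = (1.4002)^0.204 = 1.07109
Power-density ratio: P_B/P_A = (V_B/V_A)³ = (1.07109)³ = 1.22878

1.23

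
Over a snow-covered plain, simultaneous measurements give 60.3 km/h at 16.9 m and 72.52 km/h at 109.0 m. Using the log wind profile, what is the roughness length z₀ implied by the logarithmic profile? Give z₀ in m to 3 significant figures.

z₀ ≈ 0.00171 m

Log law: V(z) ∝ ln(z/z₀). With r = V₁/V₂ = 60.3/72.52 = 0.83149,
r · ln(z₂/z₀) = ln(z₁/z₀) ⇒ ln z₀ = (ln z₁ − r·ln z₂)/(1 − r)
ln z₀ = (2.82731 − 0.83149×4.69135) / 0.16851 = -6.3708
z₀ = exp(-6.3708) = 0.001711 m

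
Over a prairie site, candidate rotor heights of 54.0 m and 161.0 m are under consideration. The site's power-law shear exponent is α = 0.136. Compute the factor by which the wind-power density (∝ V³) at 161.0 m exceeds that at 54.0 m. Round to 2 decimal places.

1.56

Speed ratio: V_B/V_A = (z_B/z_A)^α = (161.0/54.0)^0.136 = (2.9815)^0.136 = 1.16017
Power-density ratio: P_B/P_A = (V_B/V_A)³ = (1.16017)³ = 1.56159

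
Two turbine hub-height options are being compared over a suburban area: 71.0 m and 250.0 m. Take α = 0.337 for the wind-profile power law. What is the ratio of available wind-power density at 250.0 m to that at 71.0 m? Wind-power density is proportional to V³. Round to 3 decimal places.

3.570

Speed ratio: V_B/V_A = (z_B/z_A)^α = (250.0/71.0)^0.337 = (3.5211)^0.337 = 1.52838
Power-density ratio: P_B/P_A = (V_B/V_A)³ = (1.52838)³ = 3.57022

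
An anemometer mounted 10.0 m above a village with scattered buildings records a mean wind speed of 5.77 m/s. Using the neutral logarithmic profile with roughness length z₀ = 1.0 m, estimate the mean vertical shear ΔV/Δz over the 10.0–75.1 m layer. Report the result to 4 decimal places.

0.0776 m/s/m

Log law: V₂ = V₁ · ln(z₂/z₀)/ln(z₁/z₀) = 5.77 × 4.3188/2.3026 = 10.8224 m/s
ΔV/Δz = (10.8224 − 5.77)/(75.1 − 10.0) = 5.0524/65.1000 = 0.07761 m/s/m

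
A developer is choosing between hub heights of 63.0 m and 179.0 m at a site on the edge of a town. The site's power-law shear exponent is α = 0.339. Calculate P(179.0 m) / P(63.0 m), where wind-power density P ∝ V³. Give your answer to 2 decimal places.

Speed ratio: V_B/V_A = (z_B/z_A)^α = (179.0/63.0)^0.339 = (2.8413)^0.339 = 1.42476
Power-density ratio: P_B/P_A = (V_B/V_A)³ = (1.42476)³ = 2.89216

2.89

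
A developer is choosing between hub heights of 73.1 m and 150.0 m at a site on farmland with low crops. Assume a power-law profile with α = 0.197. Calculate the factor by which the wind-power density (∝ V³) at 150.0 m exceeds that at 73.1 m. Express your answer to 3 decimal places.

1.529

Speed ratio: V_B/V_A = (z_B/z_A)^α = (150.0/73.1)^0.197 = (2.0520)^0.197 = 1.15212
Power-density ratio: P_B/P_A = (V_B/V_A)³ = (1.15212)³ = 1.52931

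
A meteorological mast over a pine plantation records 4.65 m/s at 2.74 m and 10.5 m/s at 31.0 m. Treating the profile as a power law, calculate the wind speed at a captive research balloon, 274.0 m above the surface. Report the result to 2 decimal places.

21.82 m/s

First find α: α = ln(V₂/V₁)/ln(z₂/z₁) = ln(10.5/4.65)/ln(31.0/2.74) = 0.81451/2.42603 = 0.3357
Extrapolate from 31.0 m to 274.0 m: V₃ = 10.5 × (274.0/31.0)^0.3357 = 10.5 × 2.0784 = 21.8236 m/s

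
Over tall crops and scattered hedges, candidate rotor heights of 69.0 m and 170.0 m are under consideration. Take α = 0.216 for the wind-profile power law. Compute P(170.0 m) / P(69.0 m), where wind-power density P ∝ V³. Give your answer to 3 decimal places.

Speed ratio: V_B/V_A = (z_B/z_A)^α = (170.0/69.0)^0.216 = (2.4638)^0.216 = 1.21503
Power-density ratio: P_B/P_A = (V_B/V_A)³ = (1.21503)³ = 1.79373

1.794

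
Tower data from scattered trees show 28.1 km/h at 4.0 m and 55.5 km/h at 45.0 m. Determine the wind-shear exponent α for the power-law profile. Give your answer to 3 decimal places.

Power law: V₂/V₁ = (z₂/z₁)^α ⇒ α = ln(V₂/V₁) / ln(z₂/z₁)
α = ln(55.5/28.1) / ln(45.0/4.0) = ln(1.9751) / ln(11.2500)
  = 0.68061 / 2.42037 = 0.28120

α ≈ 0.281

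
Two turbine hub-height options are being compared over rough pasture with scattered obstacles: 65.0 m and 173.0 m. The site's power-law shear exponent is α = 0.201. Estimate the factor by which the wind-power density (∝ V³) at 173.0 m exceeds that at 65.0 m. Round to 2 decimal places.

1.80

Speed ratio: V_B/V_A = (z_B/z_A)^α = (173.0/65.0)^0.201 = (2.6615)^0.201 = 1.21745
Power-density ratio: P_B/P_A = (V_B/V_A)³ = (1.21745)³ = 1.80449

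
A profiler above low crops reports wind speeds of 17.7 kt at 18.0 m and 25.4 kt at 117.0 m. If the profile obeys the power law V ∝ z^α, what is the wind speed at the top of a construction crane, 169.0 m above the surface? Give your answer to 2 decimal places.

First find α: α = ln(V₂/V₁)/ln(z₂/z₁) = ln(25.4/17.7)/ln(117.0/18.0) = 0.36118/1.87180 = 0.1930
Extrapolate from 117.0 m to 169.0 m: V₃ = 25.4 × (169.0/117.0)^0.1930 = 25.4 × 1.0735 = 27.2678 kt

27.27 kt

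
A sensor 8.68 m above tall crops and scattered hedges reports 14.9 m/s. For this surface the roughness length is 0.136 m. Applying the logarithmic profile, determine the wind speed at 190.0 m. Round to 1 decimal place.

Log law: V(z) ∝ ln(z/z₀), so V₂/V₁ = ln(z₂/z₀) / ln(z₁/z₀).
ln(190.0/0.136) = 7.2421, ln(8.68/0.136) = 4.1561
V₂ = 14.9 × 7.2421/4.1561 = 14.9 × 1.7425 = 25.9635 m/s

26.0 m/s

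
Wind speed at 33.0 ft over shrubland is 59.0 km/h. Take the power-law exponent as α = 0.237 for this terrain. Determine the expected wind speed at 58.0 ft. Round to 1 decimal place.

Power-law profile: V₂ = V₁ · (z₂/z₁)^α
V₂ = 59.0 × (58.0/33.0)^0.237 = 59.0 × (1.7576)^0.237
    = 59.0 × 1.1430 = 67.4368 km/h

67.4 km/h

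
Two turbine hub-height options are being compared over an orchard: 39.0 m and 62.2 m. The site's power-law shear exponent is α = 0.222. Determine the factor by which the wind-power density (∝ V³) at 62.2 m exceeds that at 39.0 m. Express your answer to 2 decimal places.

Speed ratio: V_B/V_A = (z_B/z_A)^α = (62.2/39.0)^0.222 = (1.5949)^0.222 = 1.10919
Power-density ratio: P_B/P_A = (V_B/V_A)³ = (1.10919)³ = 1.36463

1.36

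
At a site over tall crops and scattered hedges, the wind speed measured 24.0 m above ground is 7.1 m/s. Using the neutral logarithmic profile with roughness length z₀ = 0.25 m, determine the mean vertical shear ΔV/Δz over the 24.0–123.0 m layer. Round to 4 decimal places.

0.0257 m/s/m

Log law: V₂ = V₁ · ln(z₂/z₀)/ln(z₁/z₀) = 7.1 × 6.1985/4.5643 = 9.6419 m/s
ΔV/Δz = (9.6419 − 7.1)/(123.0 − 24.0) = 2.5419/99.0000 = 0.02568 m/s/m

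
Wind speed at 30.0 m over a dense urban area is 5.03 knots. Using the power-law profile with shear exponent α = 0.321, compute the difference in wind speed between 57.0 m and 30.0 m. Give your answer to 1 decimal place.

Power law: V₂ = V₁ · (z₂/z₁)^α = 5.03 × (1.9000)^0.321 = 6.1808 knots
ΔV = 6.1808 − 5.03 = 1.1508 knots

1.2 knots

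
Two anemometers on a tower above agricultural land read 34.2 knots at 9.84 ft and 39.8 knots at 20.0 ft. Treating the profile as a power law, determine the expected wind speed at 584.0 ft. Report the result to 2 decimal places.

81.88 knots

First find α: α = ln(V₂/V₁)/ln(z₂/z₁) = ln(39.8/34.2)/ln(20.0/9.84) = 0.15164/0.70928 = 0.2138
Extrapolate from 20.0 ft to 584.0 ft: V₃ = 39.8 × (584.0/20.0)^0.2138 = 39.8 × 2.0573 = 81.8800 knots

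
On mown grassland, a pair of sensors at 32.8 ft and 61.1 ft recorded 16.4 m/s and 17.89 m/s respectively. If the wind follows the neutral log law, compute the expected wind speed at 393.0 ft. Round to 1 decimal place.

Log law: V ∝ ln(z/z₀). From the pair, with r = V₁/V₂ = 0.91671,
ln z₀ = (ln z₁ − r·ln z₂)/(1 − r) = (3.4904 − 0.91671×4.1125)/0.08329 = -3.3567 → z₀ = 0.03485 ft
V₃ = V₁ · ln(z₃/z₀)/ln(z₁/z₀) = 16.4 × 9.3305/6.8471 = 22.3481 m/s

22.3 m/s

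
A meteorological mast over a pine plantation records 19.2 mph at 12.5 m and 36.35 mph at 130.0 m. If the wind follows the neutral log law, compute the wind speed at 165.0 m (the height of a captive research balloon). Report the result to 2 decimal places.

38.10 mph

Log law: V ∝ ln(z/z₀). From the pair, with r = V₁/V₂ = 0.52820,
ln z₀ = (ln z₁ − r·ln z₂)/(1 − r) = (2.5257 − 0.52820×4.8675)/0.47180 = -0.0960 → z₀ = 0.9085 m
V₃ = V₁ · ln(z₃/z₀)/ln(z₁/z₀) = 19.2 × 5.2019/2.6217 = 38.0960 mph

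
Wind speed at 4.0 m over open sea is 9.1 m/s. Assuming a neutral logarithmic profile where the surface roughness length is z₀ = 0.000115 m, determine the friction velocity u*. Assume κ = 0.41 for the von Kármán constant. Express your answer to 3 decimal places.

Log law: V(z) = (u*/κ) · ln(z/z₀) ⇒ u* = κ · V / ln(z/z₀)
u* = 0.41 × 9.1 / ln(4.0/0.000115) = 0.41 × 9.1 / 10.4569
   = 3.7310 / 10.4569 = 0.3568 m/s

u* ≈ 0.357 m/s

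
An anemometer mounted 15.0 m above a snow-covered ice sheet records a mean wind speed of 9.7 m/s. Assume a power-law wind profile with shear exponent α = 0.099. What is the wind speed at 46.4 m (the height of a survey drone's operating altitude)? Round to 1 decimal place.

Power-law profile: V₂ = V₁ · (z₂/z₁)^α
V₂ = 9.7 × (46.4/15.0)^0.099 = 9.7 × (3.0933)^0.099
    = 9.7 × 1.1183 = 10.8474 m/s

10.8 m/s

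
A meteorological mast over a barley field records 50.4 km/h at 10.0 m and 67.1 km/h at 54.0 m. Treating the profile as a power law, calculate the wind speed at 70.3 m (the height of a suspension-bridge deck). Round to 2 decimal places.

70.17 km/h

First find α: α = ln(V₂/V₁)/ln(z₂/z₁) = ln(67.1/50.4)/ln(54.0/10.0) = 0.28619/1.68640 = 0.1697
Extrapolate from 54.0 m to 70.3 m: V₃ = 67.1 × (70.3/54.0)^0.1697 = 67.1 × 1.0458 = 70.1721 km/h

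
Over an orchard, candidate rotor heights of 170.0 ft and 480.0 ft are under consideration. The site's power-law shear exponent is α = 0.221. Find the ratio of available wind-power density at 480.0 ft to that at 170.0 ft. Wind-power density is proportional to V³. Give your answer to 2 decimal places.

Speed ratio: V_B/V_A = (z_B/z_A)^α = (480.0/170.0)^0.221 = (2.8235)^0.221 = 1.25784
Power-density ratio: P_B/P_A = (V_B/V_A)³ = (1.25784)³ = 1.99010

1.99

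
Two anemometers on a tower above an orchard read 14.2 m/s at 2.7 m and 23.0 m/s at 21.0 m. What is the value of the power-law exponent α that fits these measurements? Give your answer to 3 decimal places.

Power law: V₂/V₁ = (z₂/z₁)^α ⇒ α = ln(V₂/V₁) / ln(z₂/z₁)
α = ln(23.0/14.2) / ln(21.0/2.7) = ln(1.6197) / ln(7.7778)
  = 0.48225 / 2.05127 = 0.23510

α ≈ 0.235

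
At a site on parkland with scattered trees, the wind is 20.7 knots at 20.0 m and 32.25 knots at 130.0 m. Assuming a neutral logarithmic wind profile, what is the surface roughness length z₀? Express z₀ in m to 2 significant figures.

Log law: V(z) ∝ ln(z/z₀). With r = V₁/V₂ = 20.7/32.25 = 0.64186,
r · ln(z₂/z₀) = ln(z₁/z₀) ⇒ ln z₀ = (ln z₁ − r·ln z₂)/(1 − r)
ln z₀ = (2.99573 − 0.64186×4.86753) / 0.35814 = -0.3589
z₀ = exp(-0.3589) = 0.6984 m

z₀ ≈ 0.70 m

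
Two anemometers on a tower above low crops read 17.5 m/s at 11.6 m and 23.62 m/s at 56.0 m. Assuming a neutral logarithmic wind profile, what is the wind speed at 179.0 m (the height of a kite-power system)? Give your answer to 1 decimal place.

Log law: V ∝ ln(z/z₀). From the pair, with r = V₁/V₂ = 0.74090,
ln z₀ = (ln z₁ − r·ln z₂)/(1 − r) = (2.4510 − 0.74090×4.0254)/0.25910 = -2.0508 → z₀ = 0.1286 m
V₃ = V₁ · ln(z₃/z₀)/ln(z₁/z₀) = 17.5 × 7.2382/4.5018 = 28.1372 m/s

28.1 m/s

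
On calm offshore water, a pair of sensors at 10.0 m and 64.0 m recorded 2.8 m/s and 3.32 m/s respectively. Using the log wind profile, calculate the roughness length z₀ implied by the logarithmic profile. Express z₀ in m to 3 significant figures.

Log law: V(z) ∝ ln(z/z₀). With r = V₁/V₂ = 2.8/3.32 = 0.84337,
r · ln(z₂/z₀) = ln(z₁/z₀) ⇒ ln z₀ = (ln z₁ − r·ln z₂)/(1 − r)
ln z₀ = (2.30259 − 0.84337×4.15888) / 0.15663 = -7.6929
z₀ = exp(-7.6929) = 0.0004561 m

z₀ ≈ 0.000456 m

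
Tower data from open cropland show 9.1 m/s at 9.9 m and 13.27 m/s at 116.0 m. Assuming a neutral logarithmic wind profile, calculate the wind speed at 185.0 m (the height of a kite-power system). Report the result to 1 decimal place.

Log law: V ∝ ln(z/z₀). From the pair, with r = V₁/V₂ = 0.68576,
ln z₀ = (ln z₁ − r·ln z₂)/(1 − r) = (2.2925 − 0.68576×4.7536)/0.31424 = -3.0781 → z₀ = 0.04605 m
V₃ = V₁ · ln(z₃/z₀)/ln(z₁/z₀) = 9.1 × 8.2985/5.3706 = 14.0609 m/s

14.1 m/s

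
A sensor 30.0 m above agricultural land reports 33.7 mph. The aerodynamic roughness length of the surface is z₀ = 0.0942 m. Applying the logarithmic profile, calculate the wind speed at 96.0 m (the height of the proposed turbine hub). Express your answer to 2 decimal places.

40.50 mph

Log law: V(z) ∝ ln(z/z₀), so V₂/V₁ = ln(z₂/z₀) / ln(z₁/z₀).
ln(96.0/0.0942) = 6.9267, ln(30.0/0.0942) = 5.7635
V₂ = 33.7 × 6.9267/5.7635 = 33.7 × 1.2018 = 40.5011 mph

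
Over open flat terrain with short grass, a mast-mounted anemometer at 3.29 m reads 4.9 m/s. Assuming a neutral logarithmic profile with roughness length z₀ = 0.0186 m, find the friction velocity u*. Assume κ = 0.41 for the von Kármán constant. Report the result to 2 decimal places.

Log law: V(z) = (u*/κ) · ln(z/z₀) ⇒ u* = κ · V / ln(z/z₀)
u* = 0.41 × 4.9 / ln(3.29/0.0186) = 0.41 × 4.9 / 5.1755
   = 2.0090 / 5.1755 = 0.3882 m/s

u* ≈ 0.39 m/s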